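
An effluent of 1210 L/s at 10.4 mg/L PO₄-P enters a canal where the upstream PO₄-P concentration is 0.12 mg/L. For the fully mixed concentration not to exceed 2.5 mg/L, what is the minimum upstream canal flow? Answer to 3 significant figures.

4020 L/s

Set C_mix = 2.5: (Q·0.1200 + 1210·10.40) / (Q + 1210) = 2.5
→ Q = 1210·(10.40 − 2.5)/(2.5 − 0.1200) = 4016 L/s.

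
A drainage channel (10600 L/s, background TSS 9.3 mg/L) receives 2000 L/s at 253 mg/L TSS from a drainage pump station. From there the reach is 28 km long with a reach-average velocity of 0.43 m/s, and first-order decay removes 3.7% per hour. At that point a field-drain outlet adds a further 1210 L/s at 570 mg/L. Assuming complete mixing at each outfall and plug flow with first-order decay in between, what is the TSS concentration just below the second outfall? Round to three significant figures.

Mass balance: C = (10600·9.300 + 2000·253.0) / 12600 = 604600/12600 = 47.98 mg/L; combined flow 12600 L/s.
Travel time t = 28·1000 / 0.43 = 65120 s = 18.09 h.
3.7%/h lost → k = −ln(1 − 0.037) = 0.03770 h⁻¹.
Decay over the reach: 47.98·exp(−kt) = 47.98·0.5056 = 24.26 mg/L.
Second outfall: C = (12600·24.26 + 1210·570.0)/13810 = 72.08 mg/L.

72.1 mg/L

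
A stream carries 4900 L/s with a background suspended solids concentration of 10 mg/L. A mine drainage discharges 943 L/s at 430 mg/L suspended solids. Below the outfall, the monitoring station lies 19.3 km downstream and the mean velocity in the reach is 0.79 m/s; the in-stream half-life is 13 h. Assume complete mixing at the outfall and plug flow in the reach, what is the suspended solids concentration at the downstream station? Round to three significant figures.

Mass balance: C = (4900·10.00 + 943.0·430.0) / 5843 = 454500/5843 = 77.78 mg/L.
Travel time t = 19.3·1000 / 0.79 = 24430 s = 6.786 h.
Half-life 13 h → k = ln 2 / 13 = 0.05332 h⁻¹ = 1.280 d⁻¹.
First-order decay: C = 77.78·exp(−k·t) = 77.78·0.6964 = 54.17 mg/L.

54.2 mg/L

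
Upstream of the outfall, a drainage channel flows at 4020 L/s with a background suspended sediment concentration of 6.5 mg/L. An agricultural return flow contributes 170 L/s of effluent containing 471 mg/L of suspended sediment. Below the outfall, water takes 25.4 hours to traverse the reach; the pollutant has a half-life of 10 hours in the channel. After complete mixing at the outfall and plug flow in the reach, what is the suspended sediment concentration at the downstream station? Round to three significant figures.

4.36 mg/L

Flow-weighted average: C = (4020·6.500 + 170.0·471.0) / 4190 = 106200/4190 = 25.35 mg/L.
Half-life 10 h → k = ln 2 / 10 = 0.06931 h⁻¹ = 1.664 d⁻¹.
First-order decay: C = 25.35·exp(−k·t) = 25.35·0.1719 = 4.358 mg/L.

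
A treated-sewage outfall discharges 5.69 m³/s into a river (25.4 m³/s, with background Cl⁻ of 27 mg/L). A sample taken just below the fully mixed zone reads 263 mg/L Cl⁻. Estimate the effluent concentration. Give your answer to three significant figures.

Mass balance: 25.40·27.00 + 5.690·Cₑ = 31.09·263.0
→ Cₑ = (31.09·263.0 − 25.40·27.00) / 5.690 = 1316 mg/L.

1320 mg/L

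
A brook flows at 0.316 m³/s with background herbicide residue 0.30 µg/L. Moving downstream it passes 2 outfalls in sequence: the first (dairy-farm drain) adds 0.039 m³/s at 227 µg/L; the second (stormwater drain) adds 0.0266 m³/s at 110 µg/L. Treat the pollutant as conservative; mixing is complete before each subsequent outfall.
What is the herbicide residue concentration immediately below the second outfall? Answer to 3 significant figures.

31.1 µg/L

Outfall 1: combined Q = 0.3550 m³/s; C = (0.3160·0.3000 + 0.03900·227.0)/0.3550 = 25.21 µg/L.
Outfall 2: combined Q = 0.3816 m³/s; C = (0.3550·25.21 + 0.02660·110.0)/0.3816 = 31.12 µg/L.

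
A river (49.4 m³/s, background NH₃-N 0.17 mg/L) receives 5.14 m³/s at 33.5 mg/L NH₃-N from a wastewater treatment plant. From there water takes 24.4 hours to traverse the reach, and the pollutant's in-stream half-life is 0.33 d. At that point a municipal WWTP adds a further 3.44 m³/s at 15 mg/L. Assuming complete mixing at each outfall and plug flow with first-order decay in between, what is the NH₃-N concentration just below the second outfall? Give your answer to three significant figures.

1.26 mg/L

Flow-weighted average: C = (49.40·0.1700 + 5.140·33.50) / 54.54 = 180.6/54.54 = 3.311 mg/L; combined flow 54.54 m³/s.
Half-life 0.33 d → k = ln 2 / 0.33 = 2.100 d⁻¹.
Decay over the reach: 3.311·exp(−kt) = 3.311·0.1182 = 0.3913 mg/L.
At the second outfall, C = (54.54·0.3913 + 3.440·15.00) / (54.54 + 3.440) = 1.258 mg/L.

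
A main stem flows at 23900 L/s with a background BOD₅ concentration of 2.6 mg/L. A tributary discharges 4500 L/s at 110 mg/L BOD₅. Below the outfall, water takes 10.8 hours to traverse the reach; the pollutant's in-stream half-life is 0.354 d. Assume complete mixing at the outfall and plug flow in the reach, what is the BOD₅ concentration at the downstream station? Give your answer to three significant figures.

Mass balance: C = (23900·2.600 + 4500·110.0) / 28400 = 557100/28400 = 19.62 mg/L.
Half-life 0.354 d → k = ln 2 / 0.354 = 1.958 d⁻¹.
First-order decay: C = 19.62·exp(−k·t) = 19.62·0.4143 = 8.128 mg/L.

8.13 mg/L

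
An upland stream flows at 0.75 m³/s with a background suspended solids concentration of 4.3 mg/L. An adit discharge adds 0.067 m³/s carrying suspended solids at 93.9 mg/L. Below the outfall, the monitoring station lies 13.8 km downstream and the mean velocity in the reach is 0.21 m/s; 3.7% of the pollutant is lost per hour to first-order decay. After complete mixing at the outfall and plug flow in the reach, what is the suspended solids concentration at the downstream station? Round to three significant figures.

After mixing, C = (0.7500·4.300 + 0.06700·93.90) / 0.8170 = 9.516/0.8170 = 11.65 mg/L.
Travel time t = 13.8·1000 / 0.21 = 65710 s = 18.25 h.
3.7%/h lost → k = −ln(1 − 0.037) = 0.03770 h⁻¹.
First-order decay: C = 11.65·exp(−k·t) = 11.65·0.5025 = 5.853 mg/L.

5.85 mg/L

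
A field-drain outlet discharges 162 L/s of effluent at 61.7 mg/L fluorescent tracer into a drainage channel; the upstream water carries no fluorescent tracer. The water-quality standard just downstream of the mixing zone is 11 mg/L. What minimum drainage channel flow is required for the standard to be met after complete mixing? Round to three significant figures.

747 L/s

Set C_mix = 11: (Q·0 + 162.0·61.70) / (Q + 162.0) = 11
→ Q = 162.0·(61.70 − 11)/(11 − 0) = 746.7 L/s.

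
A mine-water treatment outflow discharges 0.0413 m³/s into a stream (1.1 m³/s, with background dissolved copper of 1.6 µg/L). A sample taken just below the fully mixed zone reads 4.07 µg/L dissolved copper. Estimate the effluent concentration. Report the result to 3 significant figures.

69.9 µg/L

Mass balance: 1.100·1.600 + 0.04130·Cₑ = 1.141·4.070
→ Cₑ = (1.141·4.070 − 1.100·1.600) / 0.04130 = 69.86 µg/L.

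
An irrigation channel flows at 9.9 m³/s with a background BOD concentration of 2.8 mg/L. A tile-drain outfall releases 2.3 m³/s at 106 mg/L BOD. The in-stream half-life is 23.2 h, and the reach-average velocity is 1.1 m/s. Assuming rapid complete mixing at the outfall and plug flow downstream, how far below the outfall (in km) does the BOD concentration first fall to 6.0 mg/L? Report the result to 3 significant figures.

Flow-weighted average: C = (9.900·2.800 + 2.300·106.0) / 12.20 = 271.5/12.20 = 22.26 mg/L.
Half-life 23.2 h → k = ln 2 / 23.2 = 0.02988 h⁻¹ = 0.7170 d⁻¹.
Set 22.26·exp(−k·t) = 6.0 → t = ln(22.26/6.0)/k = 157900 s = 43.87 h.
Distance = v·t = 1.1·157900 = 173700 m = 173.7 km.

174 km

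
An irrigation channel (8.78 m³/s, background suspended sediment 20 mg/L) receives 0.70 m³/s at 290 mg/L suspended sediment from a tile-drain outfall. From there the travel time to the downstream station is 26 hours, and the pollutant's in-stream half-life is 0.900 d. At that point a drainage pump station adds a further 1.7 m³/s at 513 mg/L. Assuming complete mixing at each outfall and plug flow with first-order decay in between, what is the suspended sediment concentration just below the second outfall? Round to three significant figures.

92.7 mg/L

After mixing, C = (8.780·20.00 + 0.7000·290.0) / 9.480 = 378.6/9.480 = 39.94 mg/L; combined flow 9.480 m³/s.
Half-life 0.900 d → k = ln 2 / 0.900 = 0.7702 d⁻¹.
Decay over the reach: 39.94·exp(−kt) = 39.94·0.4342 = 17.34 mg/L.
At the second outfall, C = (9.480·17.34 + 1.700·513.0) / (9.480 + 1.700) = 92.71 mg/L.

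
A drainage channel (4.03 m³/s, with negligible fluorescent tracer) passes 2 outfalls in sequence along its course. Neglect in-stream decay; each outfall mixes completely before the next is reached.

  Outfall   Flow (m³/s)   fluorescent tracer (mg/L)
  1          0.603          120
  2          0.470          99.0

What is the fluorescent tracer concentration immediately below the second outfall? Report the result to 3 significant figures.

Below outfall 1: Q → 4.633 m³/s, C = (4.030·0 + 0.6030·120.0)/4.633 = 15.62 mg/L.
Below outfall 2: Q → 5.103 m³/s, C = (4.633·15.62 + 0.4700·99.00)/5.103 = 23.30 mg/L.

23.3 mg/L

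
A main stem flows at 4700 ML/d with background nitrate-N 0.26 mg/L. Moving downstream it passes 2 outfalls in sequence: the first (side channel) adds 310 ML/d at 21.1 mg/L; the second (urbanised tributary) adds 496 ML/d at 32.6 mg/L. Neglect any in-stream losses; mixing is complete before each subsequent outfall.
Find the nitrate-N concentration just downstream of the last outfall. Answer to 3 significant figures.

Outfall 1: combined Q = 5010 ML/d; C = (4700·0.2600 + 310.0·21.10)/5010 = 1.550 mg/L.
Outfall 2: combined Q = 5506 ML/d; C = (5010·1.550 + 496.0·32.60)/5506 = 4.347 mg/L.

4.35 mg/L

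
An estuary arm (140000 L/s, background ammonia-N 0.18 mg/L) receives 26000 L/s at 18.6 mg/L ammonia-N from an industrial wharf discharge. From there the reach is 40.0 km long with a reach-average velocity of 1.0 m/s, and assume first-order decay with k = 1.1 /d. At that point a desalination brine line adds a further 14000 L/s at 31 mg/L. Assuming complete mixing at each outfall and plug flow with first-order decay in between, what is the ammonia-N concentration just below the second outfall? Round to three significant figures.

Mass balance: C = (140000·0.1800 + 26000·18.60) / 166000 = 508800/166000 = 3.065 mg/L; combined flow 166000 L/s.
Travel time t = 40.0·1000 / 1.0 = 40000 s = 11.11 h.
First-order decay: C = 3.065·exp(−k·t) = 3.065·0.6009 = 1.842 mg/L.
Second outfall: C = (166000·1.842 + 14000·31.00)/180000 = 4.110 mg/L.

4.11 mg/L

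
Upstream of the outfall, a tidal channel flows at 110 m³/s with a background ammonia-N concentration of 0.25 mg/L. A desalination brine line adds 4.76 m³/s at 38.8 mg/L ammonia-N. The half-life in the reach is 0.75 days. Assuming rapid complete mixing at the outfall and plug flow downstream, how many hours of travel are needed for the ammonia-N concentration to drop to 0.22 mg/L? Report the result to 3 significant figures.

After mixing, C = (110.0·0.2500 + 4.760·38.80) / 114.8 = 212.2/114.8 = 1.849 mg/L.
Half-life 0.75 d → k = ln 2 / 0.75 = 0.9242 d⁻¹.
1.849·exp(−k·t) = 0.22 → t = ln(1.849/0.22)/k = 199000 s = 55.28 h.

55.3 h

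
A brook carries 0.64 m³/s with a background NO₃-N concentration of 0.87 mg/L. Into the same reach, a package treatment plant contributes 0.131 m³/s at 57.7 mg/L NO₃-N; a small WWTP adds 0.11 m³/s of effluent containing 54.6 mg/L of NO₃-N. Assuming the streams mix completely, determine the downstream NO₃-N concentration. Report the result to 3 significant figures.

Mixed concentration C = ΣQC/ΣQ = (0.6400·0.8700 + 0.1310·57.70 + 0.1100·54.60) / 0.8810 = 14.12/0.8810 = 16.03 mg/L.

16.0 mg/L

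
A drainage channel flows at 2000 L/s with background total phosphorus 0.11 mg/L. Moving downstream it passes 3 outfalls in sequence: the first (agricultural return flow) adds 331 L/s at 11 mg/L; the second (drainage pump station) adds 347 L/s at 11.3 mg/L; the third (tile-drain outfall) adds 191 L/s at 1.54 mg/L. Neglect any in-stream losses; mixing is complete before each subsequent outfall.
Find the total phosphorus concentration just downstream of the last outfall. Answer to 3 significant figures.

2.82 mg/L

Outfall 1: combined Q = 2331 L/s; C = (2000·0.1100 + 331.0·11.00)/2331 = 1.656 mg/L.
Outfall 2: combined Q = 2678 L/s; C = (2331·1.656 + 347.0·11.30)/2678 = 2.906 mg/L.
Outfall 3: combined Q = 2869 L/s; C = (2678·2.906 + 191.0·1.540)/2869 = 2.815 mg/L.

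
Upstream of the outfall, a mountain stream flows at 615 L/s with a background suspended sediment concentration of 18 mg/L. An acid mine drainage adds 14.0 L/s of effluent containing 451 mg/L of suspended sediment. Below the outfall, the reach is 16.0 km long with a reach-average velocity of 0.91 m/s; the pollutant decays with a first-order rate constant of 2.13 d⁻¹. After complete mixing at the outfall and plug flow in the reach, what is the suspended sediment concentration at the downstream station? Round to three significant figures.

Conservation of mass: C = (615.0·18.00 + 14.00·451.0) / 629.0 = 17380/629.0 = 27.64 mg/L.
Travel time t = 16.0·1000 / 0.91 = 17580 s = 4.884 h.
Applying C = C₀e^(−kt): 27.64 × 0.6483 = 17.92 mg/L.

17.9 mg/L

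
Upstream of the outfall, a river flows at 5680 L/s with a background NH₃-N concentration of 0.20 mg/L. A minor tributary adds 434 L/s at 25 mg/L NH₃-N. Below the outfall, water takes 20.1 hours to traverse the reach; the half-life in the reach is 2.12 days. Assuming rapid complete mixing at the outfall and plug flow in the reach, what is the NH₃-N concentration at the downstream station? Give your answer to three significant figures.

1.49 mg/L

Conservation of mass: C = (5680·0.2000 + 434.0·25.00) / 6114 = 11990/6114 = 1.960 mg/L.
Half-life 2.12 d → k = ln 2 / 2.12 = 0.3270 d⁻¹.
After decay, C = 1.960 × e^(−kt) = 1.960 × 0.7605 = 1.491 mg/L.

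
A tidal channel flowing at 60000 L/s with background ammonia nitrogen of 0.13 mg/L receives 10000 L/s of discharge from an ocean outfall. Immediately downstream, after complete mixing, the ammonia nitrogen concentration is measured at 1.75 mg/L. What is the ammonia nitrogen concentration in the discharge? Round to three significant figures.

11.5 mg/L

Mass balance: 60000·0.1300 + 10000·Cₑ = 70000·1.750
→ Cₑ = (70000·1.750 − 60000·0.1300) / 10000 = 11.47 mg/L.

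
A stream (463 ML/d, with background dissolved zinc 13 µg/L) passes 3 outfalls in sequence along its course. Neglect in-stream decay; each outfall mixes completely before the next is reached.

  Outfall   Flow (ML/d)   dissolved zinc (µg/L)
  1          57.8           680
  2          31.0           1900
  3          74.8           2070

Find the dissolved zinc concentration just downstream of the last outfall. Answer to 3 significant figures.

413 µg/L

After outfall 1: Q = 463.0 + 57.80 = 520.8 ML/d; C = (463.0·13.00 + 57.80·680.0)/520.8 = 87.03 µg/L.
After outfall 2: Q = 520.8 + 31.00 = 551.8 ML/d; C = (520.8·87.03 + 31.00·1900)/551.8 = 188.9 µg/L.
After outfall 3: Q = 551.8 + 74.80 = 626.6 ML/d; C = (551.8·188.9 + 74.80·2070)/626.6 = 413.4 µg/L.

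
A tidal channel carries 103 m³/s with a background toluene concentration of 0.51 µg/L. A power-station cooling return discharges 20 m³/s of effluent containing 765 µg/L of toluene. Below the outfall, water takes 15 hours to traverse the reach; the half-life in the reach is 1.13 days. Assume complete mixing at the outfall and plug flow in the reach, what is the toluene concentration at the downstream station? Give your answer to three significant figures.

Conservation of mass: C = (103.0·0.5100 + 20.00·765.0) / 123.0 = 15350/123.0 = 124.8 µg/L.
Half-life 1.13 d → k = ln 2 / 1.13 = 0.6134 d⁻¹.
Decay over the reach: 124.8·exp(−kt) = 124.8·0.6816 = 85.07 µg/L.

85.1 µg/L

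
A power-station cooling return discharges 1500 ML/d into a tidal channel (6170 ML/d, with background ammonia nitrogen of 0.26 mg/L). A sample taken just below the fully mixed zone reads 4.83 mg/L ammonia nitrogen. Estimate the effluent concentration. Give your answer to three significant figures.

Mass balance: 6170·0.2600 + 1500·Cₑ = 7670·4.830
→ Cₑ = (7670·4.830 − 6170·0.2600) / 1500 = 23.63 mg/L.

23.6 mg/L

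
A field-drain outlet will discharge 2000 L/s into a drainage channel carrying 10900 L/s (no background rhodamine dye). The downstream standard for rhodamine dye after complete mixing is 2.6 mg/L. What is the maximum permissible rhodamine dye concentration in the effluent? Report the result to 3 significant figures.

At the limit, (Qr·Cr + Qe·Cₑ)/(Qr + Qe) = 2.6:
Cₑ = (12900·2.6 − 10900·0) / 2000 = 16.77 mg/L.

16.8 mg/L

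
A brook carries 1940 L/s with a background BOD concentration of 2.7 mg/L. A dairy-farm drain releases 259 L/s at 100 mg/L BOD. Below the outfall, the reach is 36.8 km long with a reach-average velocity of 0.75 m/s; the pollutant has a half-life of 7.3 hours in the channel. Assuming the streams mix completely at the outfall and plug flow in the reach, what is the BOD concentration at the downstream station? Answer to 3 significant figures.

3.88 mg/L

After mixing, C = (1940·2.700 + 259.0·100.0) / 2199 = 31140/2199 = 14.16 mg/L.
Travel time t = 36.8·1000 / 0.75 = 49070 s = 13.63 h.
Half-life 7.3 h → k = ln 2 / 7.3 = 0.09495 h⁻¹ = 2.279 d⁻¹.
Decay over the reach: 14.16·exp(−kt) = 14.16·0.2741 = 3.882 mg/L.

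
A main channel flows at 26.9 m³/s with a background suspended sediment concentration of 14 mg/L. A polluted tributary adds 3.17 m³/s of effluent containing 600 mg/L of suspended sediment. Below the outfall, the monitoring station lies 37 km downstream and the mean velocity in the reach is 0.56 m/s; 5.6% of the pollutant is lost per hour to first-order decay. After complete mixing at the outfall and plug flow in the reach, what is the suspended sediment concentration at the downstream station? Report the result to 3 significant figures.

26.3 mg/L

Mixed concentration C = ΣQC/ΣQ = (26.90·14.00 + 3.170·600.0) / 30.07 = 2279/30.07 = 75.78 mg/L.
Travel time t = 37·1000 / 0.56 = 66070 s = 18.35 h.
5.6%/h lost → k = −ln(1 − 0.056) = 0.05763 h⁻¹.
After decay, C = 75.78 × e^(−kt) = 75.78 × 0.3473 = 26.31 mg/L.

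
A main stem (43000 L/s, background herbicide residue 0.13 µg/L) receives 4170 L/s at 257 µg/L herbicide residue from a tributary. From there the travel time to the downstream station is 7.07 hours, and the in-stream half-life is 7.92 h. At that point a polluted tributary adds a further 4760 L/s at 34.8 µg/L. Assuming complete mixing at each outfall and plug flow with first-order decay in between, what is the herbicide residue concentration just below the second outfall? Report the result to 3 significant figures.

14.4 µg/L

After mixing, C = (43000·0.1300 + 4170·257.0) / 47170 = 1077000/47170 = 22.84 µg/L; combined flow 47170 L/s.
Half-life 7.92 h → k = ln 2 / 7.92 = 0.08752 h⁻¹ = 2.100 d⁻¹.
Decay over the reach: 22.84·exp(−kt) = 22.84·0.5386 = 12.30 µg/L.
At the second outfall, C = (47170·12.30 + 4760·34.80) / (47170 + 4760) = 14.36 µg/L.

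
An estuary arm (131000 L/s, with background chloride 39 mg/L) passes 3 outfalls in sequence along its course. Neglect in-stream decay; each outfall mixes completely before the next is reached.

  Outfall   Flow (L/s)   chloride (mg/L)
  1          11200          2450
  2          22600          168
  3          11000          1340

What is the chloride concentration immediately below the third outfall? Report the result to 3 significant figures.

291 mg/L

After outfall 1: Q = 131000 + 11200 = 142200 L/s; C = (131000·39.00 + 11200·2450)/142200 = 228.9 mg/L.
After outfall 2: Q = 142200 + 22600 = 164800 L/s; C = (142200·228.9 + 22600·168.0)/164800 = 220.5 mg/L.
After outfall 3: Q = 164800 + 11000 = 175800 L/s; C = (164800·220.5 + 11000·1340)/175800 = 290.6 mg/L.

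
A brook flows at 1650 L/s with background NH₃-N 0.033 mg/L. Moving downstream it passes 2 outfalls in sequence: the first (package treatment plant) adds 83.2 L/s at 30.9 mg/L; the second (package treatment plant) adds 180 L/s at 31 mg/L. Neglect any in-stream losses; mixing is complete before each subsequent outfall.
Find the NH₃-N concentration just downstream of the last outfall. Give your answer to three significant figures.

Outfall 1: combined Q = 1733 L/s; C = (1650·0.03300 + 83.20·30.90)/1733 = 1.515 mg/L.
Outfall 2: combined Q = 1913 L/s; C = (1733·1.515 + 180.0·31.00)/1913 = 4.289 mg/L.

4.29 mg/L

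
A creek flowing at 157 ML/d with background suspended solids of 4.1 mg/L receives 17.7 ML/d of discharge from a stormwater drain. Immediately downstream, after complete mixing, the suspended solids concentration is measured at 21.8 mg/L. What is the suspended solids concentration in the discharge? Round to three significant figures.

Mass balance: 157.0·4.100 + 17.70·Cₑ = 174.7·21.80
→ Cₑ = (174.7·21.80 − 157.0·4.100) / 17.70 = 178.8 mg/L.

179 mg/L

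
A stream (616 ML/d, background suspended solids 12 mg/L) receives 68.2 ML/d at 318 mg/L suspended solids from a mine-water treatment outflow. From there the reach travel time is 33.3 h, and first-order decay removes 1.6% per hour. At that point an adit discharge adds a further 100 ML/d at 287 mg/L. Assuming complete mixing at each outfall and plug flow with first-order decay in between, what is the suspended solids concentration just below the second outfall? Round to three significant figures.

58.3 mg/L

Mixed concentration C = ΣQC/ΣQ = (616.0·12.00 + 68.20·318.0) / 684.2 = 29080/684.2 = 42.50 mg/L; combined flow 684.2 ML/d.
1.6%/h lost → k = −ln(1 − 0.016) = 0.01613 h⁻¹.
First-order decay: C = 42.50·exp(−k·t) = 42.50·0.5844 = 24.84 mg/L.
At the second outfall, C = (684.2·24.84 + 100.0·287.0) / (684.2 + 100.0) = 58.27 mg/L.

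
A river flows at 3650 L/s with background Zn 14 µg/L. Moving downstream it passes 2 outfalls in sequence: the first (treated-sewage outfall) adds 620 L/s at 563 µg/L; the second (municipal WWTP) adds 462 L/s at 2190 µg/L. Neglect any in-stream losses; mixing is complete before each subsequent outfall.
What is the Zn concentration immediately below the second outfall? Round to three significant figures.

After outfall 1: Q = 3650 + 620.0 = 4270 L/s; C = (3650·14.00 + 620.0·563.0)/4270 = 93.71 µg/L.
After outfall 2: Q = 4270 + 462.0 = 4732 L/s; C = (4270·93.71 + 462.0·2190)/4732 = 298.4 µg/L.

298 µg/L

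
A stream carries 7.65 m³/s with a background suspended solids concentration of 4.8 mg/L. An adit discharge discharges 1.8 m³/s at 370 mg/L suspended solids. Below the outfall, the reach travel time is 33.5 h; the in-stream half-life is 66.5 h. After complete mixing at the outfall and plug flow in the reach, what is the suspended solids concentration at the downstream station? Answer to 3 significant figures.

52.4 mg/L

Mixed concentration C = ΣQC/ΣQ = (7.650·4.800 + 1.800·370.0) / 9.450 = 702.7/9.450 = 74.36 mg/L.
Half-life 66.5 h → k = ln 2 / 66.5 = 0.01042 h⁻¹ = 0.2502 d⁻¹.
First-order decay: C = 74.36·exp(−k·t) = 74.36·0.7053 = 52.44 mg/L.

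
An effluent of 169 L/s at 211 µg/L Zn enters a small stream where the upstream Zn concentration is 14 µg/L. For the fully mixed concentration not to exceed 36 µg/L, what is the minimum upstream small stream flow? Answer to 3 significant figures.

1340 L/s

Set C_mix = 36: (Q·14.00 + 169.0·211.0) / (Q + 169.0) = 36
→ Q = 169.0·(211.0 − 36)/(36 − 14.00) = 1344 L/s.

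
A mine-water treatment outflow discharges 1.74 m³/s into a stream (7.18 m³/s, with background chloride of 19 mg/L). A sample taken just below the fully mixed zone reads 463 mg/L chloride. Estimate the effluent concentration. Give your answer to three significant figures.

2300 mg/L

Mass balance: 7.180·19.00 + 1.740·Cₑ = 8.920·463.0
→ Cₑ = (8.920·463.0 − 7.180·19.00) / 1.740 = 2295 mg/L.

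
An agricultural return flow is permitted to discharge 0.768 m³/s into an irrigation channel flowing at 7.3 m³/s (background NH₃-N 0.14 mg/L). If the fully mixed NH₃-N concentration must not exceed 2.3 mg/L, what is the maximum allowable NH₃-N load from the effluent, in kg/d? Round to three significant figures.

1510 kg/d

Mass balance at the limit: 7.300·0.1400 + 0.7680·Cₑ = 8.068·2.3 → Cₑ = 22.83 mg/L.
Load = 0.7680 m³/s × 22.83 g/m³ × 86 400 s/d = 1515 kg/d.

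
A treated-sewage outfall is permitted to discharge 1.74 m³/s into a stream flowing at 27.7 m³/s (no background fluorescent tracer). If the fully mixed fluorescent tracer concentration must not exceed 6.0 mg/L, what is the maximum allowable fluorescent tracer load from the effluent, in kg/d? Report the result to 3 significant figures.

15300 kg/d

Mass balance at the limit: 27.70·0 + 1.740·Cₑ = 29.44·6.0 → Cₑ = 101.5 mg/L.
Load = 1.740 m³/s × 101.5 g/m³ × 86 400 s/d = 15260 kg/d.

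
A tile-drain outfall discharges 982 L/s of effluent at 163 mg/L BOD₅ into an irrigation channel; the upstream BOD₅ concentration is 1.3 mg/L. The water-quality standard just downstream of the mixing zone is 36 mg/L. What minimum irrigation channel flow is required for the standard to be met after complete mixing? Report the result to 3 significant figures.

3590 L/s

Set C_mix = 36: (Q·1.300 + 982.0·163.0) / (Q + 982.0) = 36
→ Q = 982.0·(163.0 − 36)/(36 − 1.300) = 3594 L/s.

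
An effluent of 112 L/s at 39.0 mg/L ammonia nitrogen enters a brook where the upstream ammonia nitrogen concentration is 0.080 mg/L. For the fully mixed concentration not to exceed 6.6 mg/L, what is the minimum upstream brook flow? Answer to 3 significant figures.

557 L/s

Set C_mix = 6.6: (Q·0.08000 + 112.0·39.00) / (Q + 112.0) = 6.6
→ Q = 112.0·(39.00 − 6.6)/(6.6 − 0.08000) = 556.6 L/s.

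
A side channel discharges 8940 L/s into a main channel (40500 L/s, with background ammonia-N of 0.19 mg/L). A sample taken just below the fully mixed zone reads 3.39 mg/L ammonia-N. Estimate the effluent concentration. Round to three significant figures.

17.9 mg/L

Mass balance: 40500·0.1900 + 8940·Cₑ = 49440·3.390
→ Cₑ = (49440·3.390 − 40500·0.1900) / 8940 = 17.89 mg/L.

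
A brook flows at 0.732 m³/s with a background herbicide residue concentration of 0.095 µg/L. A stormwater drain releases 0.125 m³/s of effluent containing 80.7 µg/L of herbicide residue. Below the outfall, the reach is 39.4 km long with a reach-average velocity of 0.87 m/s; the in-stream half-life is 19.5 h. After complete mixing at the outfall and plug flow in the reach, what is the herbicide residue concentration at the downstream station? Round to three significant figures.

Mass balance: C = (0.7320·0.09500 + 0.1250·80.70) / 0.8570 = 10.16/0.8570 = 11.85 µg/L.
Travel time t = 39.4·1000 / 0.87 = 45290 s = 12.58 h.
Half-life 19.5 h → k = ln 2 / 19.5 = 0.03555 h⁻¹ = 0.8531 d⁻¹.
Applying C = C₀e^(−kt): 11.85 × 0.6394 = 7.579 µg/L.

7.58 µg/L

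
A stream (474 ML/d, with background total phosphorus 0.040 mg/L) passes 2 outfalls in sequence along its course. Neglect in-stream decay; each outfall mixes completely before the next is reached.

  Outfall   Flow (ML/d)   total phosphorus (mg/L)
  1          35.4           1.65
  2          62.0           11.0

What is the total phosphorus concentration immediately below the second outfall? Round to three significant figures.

1.33 mg/L

Outfall 1: combined Q = 509.4 ML/d; C = (474.0·0.04000 + 35.40·1.650)/509.4 = 0.1519 mg/L.
Outfall 2: combined Q = 571.4 ML/d; C = (509.4·0.1519 + 62.00·11.00)/571.4 = 1.329 mg/L.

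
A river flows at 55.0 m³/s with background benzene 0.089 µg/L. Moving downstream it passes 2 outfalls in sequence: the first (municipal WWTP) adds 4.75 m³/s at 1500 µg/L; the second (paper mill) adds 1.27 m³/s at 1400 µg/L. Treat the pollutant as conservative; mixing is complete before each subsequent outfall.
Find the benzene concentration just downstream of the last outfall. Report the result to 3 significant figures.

Outfall 1: combined Q = 59.75 m³/s; C = (55.00·0.08900 + 4.750·1500)/59.75 = 119.3 µg/L.
Outfall 2: combined Q = 61.02 m³/s; C = (59.75·119.3 + 1.270·1400)/61.02 = 146.0 µg/L.

146 µg/L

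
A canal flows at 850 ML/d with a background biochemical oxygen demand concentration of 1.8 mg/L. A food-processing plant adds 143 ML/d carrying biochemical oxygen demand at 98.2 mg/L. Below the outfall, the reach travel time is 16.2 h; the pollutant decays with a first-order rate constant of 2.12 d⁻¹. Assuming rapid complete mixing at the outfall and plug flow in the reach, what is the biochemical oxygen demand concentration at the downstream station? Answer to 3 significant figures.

Conservation of mass: C = (850.0·1.800 + 143.0·98.20) / 993.0 = 15570/993.0 = 15.68 mg/L.
After decay, C = 15.68 × e^(−kt) = 15.68 × 0.2391 = 3.749 mg/L.

3.75 mg/L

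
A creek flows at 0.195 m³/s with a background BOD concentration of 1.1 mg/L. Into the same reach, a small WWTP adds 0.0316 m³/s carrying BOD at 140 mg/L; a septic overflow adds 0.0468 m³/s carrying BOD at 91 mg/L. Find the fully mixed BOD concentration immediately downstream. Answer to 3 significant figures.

Mixed concentration C = ΣQC/ΣQ = (0.1950·1.100 + 0.03160·140.0 + 0.04680·91.00) / 0.2734 = 8.897/0.2734 = 32.54 mg/L.

32.5 mg/L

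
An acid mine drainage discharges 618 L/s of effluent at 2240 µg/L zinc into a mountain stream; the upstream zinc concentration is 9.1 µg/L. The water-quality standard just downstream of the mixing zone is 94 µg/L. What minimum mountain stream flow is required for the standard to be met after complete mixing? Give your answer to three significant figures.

15600 L/s

Set C_mix = 94: (Q·9.100 + 618.0·2240) / (Q + 618.0) = 94
→ Q = 618.0·(2240 − 94)/(94 − 9.100) = 15620 L/s.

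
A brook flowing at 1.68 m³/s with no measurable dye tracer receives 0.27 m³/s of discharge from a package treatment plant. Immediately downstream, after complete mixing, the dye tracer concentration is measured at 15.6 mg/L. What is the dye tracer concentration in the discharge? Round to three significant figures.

Mass balance: 1.680·0 + 0.2700·Cₑ = 1.950·15.60
→ Cₑ = (1.950·15.60 − 1.680·0) / 0.2700 = 112.7 mg/L.

113 mg/L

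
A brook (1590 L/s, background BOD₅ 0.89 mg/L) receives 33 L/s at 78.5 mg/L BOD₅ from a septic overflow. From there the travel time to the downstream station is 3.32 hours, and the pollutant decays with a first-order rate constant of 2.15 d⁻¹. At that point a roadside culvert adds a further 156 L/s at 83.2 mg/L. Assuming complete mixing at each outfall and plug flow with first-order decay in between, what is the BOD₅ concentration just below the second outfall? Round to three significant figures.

8.97 mg/L

Mass balance: C = (1590·0.8900 + 33.00·78.50) / 1623 = 4006/1623 = 2.468 mg/L; combined flow 1623 L/s.
After decay, C = 2.468 × e^(−kt) = 2.468 × 0.7427 = 1.833 mg/L.
Second outfall: C = (1623·1.833 + 156.0·83.20)/1779 = 8.968 mg/L.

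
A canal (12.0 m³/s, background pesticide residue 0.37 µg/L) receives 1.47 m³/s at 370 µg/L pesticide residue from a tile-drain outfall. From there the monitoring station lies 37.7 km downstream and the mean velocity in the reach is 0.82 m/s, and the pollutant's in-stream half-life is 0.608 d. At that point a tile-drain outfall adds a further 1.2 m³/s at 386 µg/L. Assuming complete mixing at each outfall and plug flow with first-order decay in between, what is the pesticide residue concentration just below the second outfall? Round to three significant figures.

52.0 µg/L

Mass balance: C = (12.00·0.3700 + 1.470·370.0) / 13.47 = 548.3/13.47 = 40.71 µg/L; combined flow 13.47 m³/s.
Travel time t = 37.7·1000 / 0.82 = 45980 s = 12.77 h.
Half-life 0.608 d → k = ln 2 / 0.608 = 1.140 d⁻¹.
Decay over the reach: 40.71·exp(−kt) = 40.71·0.5452 = 22.19 µg/L.
Second outfall: C = (13.47·22.19 + 1.200·386.0)/14.67 = 51.95 µg/L.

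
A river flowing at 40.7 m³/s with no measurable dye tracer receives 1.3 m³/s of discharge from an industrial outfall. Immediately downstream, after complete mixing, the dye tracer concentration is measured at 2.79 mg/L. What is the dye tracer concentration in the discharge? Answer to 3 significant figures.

90.1 mg/L

Mass balance: 40.70·0 + 1.300·Cₑ = 42.00·2.790
→ Cₑ = (42.00·2.790 − 40.70·0) / 1.300 = 90.14 mg/L.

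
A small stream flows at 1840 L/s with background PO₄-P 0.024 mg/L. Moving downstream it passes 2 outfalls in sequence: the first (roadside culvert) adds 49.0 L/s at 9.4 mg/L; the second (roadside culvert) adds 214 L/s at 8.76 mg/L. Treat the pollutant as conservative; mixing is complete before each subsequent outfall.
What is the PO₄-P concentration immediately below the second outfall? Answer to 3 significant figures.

1.13 mg/L

Outfall 1: combined Q = 1889 L/s; C = (1840·0.02400 + 49.00·9.400)/1889 = 0.2672 mg/L.
Outfall 2: combined Q = 2103 L/s; C = (1889·0.2672 + 214.0·8.760)/2103 = 1.131 mg/L.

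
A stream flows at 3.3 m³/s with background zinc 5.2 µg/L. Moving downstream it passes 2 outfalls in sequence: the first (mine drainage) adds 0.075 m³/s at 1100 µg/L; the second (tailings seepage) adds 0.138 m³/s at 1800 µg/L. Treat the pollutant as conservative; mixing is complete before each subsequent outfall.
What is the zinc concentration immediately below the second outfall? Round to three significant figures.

99.1 µg/L

Below outfall 1: Q → 3.375 m³/s, C = (3.300·5.200 + 0.07500·1100)/3.375 = 29.53 µg/L.
Below outfall 2: Q → 3.513 m³/s, C = (3.375·29.53 + 0.1380·1800)/3.513 = 99.08 µg/L.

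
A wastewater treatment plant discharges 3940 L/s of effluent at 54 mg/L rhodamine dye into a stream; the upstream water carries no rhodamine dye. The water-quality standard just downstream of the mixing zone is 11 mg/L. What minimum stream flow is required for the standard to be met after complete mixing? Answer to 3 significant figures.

15400 L/s

Set C_mix = 11: (Q·0 + 3940·54.00) / (Q + 3940) = 11
→ Q = 3940·(54.00 − 11)/(11 − 0) = 15400 L/s.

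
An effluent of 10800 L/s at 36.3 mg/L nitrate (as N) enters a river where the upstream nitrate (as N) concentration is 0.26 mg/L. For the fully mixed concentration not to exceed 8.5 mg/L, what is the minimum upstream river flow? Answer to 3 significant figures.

Set C_mix = 8.5: (Q·0.2600 + 10800·36.30) / (Q + 10800) = 8.5
→ Q = 10800·(36.30 − 8.5)/(8.5 − 0.2600) = 36440 L/s.

36400 L/s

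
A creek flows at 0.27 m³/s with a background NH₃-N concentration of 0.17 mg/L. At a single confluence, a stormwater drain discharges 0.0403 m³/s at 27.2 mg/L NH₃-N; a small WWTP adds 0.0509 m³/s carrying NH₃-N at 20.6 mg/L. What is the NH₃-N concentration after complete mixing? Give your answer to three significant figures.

6.06 mg/L

Mass balance: C = (0.2700·0.1700 + 0.04030·27.20 + 0.05090·20.60) / 0.3612 = 2.191/0.3612 = 6.065 mg/L.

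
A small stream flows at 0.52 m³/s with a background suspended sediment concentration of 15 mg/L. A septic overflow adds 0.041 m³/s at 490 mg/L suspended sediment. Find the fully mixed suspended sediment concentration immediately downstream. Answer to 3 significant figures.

Flow-weighted average: C = (0.5200·15.00 + 0.04100·490.0) / 0.5610 = 27.89/0.5610 = 49.71 mg/L.

49.7 mg/L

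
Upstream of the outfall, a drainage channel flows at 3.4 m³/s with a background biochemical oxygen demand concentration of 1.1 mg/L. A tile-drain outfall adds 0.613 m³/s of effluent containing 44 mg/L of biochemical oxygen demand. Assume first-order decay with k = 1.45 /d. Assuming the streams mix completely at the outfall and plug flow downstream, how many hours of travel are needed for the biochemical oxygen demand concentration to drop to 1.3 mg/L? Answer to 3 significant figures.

29.3 h

Conservation of mass: C = (3.400·1.100 + 0.6130·44.00) / 4.013 = 30.71/4.013 = 7.653 mg/L.
7.653·exp(−k·t) = 1.3 → t = ln(7.653/1.3)/k = 105600 s = 29.34 h.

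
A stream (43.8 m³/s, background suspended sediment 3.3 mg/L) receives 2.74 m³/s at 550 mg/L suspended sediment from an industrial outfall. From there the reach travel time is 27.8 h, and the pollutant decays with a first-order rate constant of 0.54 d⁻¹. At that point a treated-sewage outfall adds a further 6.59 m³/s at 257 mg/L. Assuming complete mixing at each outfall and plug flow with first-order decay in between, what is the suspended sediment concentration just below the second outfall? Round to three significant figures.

48.5 mg/L

Mixed concentration C = ΣQC/ΣQ = (43.80·3.300 + 2.740·550.0) / 46.54 = 1652/46.54 = 35.49 mg/L; combined flow 46.54 m³/s.
Applying C = C₀e^(−kt): 35.49 × 0.5350 = 18.99 mg/L.
At the second outfall, C = (46.54·18.99 + 6.590·257.0) / (46.54 + 6.590) = 48.51 mg/L.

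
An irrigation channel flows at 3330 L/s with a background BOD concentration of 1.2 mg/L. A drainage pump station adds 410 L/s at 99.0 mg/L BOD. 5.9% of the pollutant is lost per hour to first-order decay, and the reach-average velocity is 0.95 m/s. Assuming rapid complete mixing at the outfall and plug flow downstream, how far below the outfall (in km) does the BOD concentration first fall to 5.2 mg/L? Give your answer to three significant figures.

46.7 km

Mixed concentration C = ΣQC/ΣQ = (3330·1.200 + 410.0·99.00) / 3740 = 44590/3740 = 11.92 mg/L.
5.9%/h lost → k = −ln(1 − 0.059) = 0.06081 h⁻¹.
Set 11.92·exp(−k·t) = 5.2 → t = ln(11.92/5.2)/k = 49120 s = 13.64 h.
Distance = v·t = 0.95·49120 = 46660 m = 46.66 km.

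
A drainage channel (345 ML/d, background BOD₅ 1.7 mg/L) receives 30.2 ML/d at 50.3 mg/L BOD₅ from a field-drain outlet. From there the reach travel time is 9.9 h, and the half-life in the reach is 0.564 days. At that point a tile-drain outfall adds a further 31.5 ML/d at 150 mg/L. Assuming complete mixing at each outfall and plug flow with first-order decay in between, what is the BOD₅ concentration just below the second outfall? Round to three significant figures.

14.7 mg/L

Flow-weighted average: C = (345.0·1.700 + 30.20·50.30) / 375.2 = 2106/375.2 = 5.612 mg/L; combined flow 375.2 ML/d.
Half-life 0.564 d → k = ln 2 / 0.564 = 1.229 d⁻¹.
First-order decay: C = 5.612·exp(−k·t) = 5.612·0.6023 = 3.380 mg/L.
At the second outfall, C = (375.2·3.380 + 31.50·150.0) / (375.2 + 31.50) = 14.74 mg/L.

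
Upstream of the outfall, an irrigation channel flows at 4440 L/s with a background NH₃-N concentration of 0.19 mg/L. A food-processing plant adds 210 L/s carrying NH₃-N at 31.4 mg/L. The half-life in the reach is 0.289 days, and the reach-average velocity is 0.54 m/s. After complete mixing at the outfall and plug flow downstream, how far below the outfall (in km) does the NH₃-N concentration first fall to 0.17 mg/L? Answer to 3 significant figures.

43.6 km

Flow-weighted average: C = (4440·0.1900 + 210.0·31.40) / 4650 = 7438/4650 = 1.599 mg/L.
Half-life 0.289 d → k = ln 2 / 0.289 = 2.398 d⁻¹.
Set 1.599·exp(−k·t) = 0.17 → t = ln(1.599/0.17)/k = 80750 s = 22.43 h.
Distance = v·t = 0.54·80750 = 43610 m = 43.61 km.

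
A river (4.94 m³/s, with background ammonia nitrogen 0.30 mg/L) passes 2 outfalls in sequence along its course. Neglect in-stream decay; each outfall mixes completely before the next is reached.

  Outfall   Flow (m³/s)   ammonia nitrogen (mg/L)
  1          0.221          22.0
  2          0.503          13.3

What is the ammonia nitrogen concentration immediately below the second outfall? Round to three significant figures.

Outfall 1: combined Q = 5.161 m³/s; C = (4.940·0.3000 + 0.2210·22.00)/5.161 = 1.229 mg/L.
Outfall 2: combined Q = 5.664 m³/s; C = (5.161·1.229 + 0.5030·13.30)/5.664 = 2.301 mg/L.

2.30 mg/L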